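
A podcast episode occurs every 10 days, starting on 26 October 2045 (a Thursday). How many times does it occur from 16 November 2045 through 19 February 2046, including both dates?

Occurrences land 10·i days after 26 October 2045 for i = 0, 1, 2, …
16 November 2045 is 21 days after the start; 21 ÷ 10 = 2 remainder 1; since the remainder is 1, round up to i = 3. First occurrence in the window: #4 on 25 November 2045 (3×10 = 30 days in).
19 February 2046 is 116 days after the start; 116 ÷ 10 = 11 remainder 6. Last occurrence in the window: #12 on 13 February 2046.
Occurrences #4 through #12: 9 in total.

9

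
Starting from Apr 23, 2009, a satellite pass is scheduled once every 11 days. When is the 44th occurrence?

Aug 9, 2010

The 44th occurrence is 43 intervals after the first: 43 × 11 = 473 days after Apr 23, 2009.
Apr has 30 days — 7 days to the end of Apr leaves 466.
From end of Apr to end of 2009 is 245 days (221 left).
Jan has 31 days (190 left).
Feb has 28 days (162 left).
Mar has 31 days (131 left).
Apr has 30 days (101 left).
May has 31 days (70 left).
Jun has 30 days (40 left).
Jul has 31 days (9 left).
9 days into Aug → Aug 9, 2010.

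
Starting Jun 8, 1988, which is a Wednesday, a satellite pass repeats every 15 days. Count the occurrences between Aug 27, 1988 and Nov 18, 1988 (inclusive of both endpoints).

5

Occurrences land 15·i days after Jun 8, 1988 for i = 0, 1, 2, …
Aug 27, 1988 is 80 days after the start; 80 ÷ 15 = 5 remainder 5; since the remainder is 5, round up to i = 6. First occurrence in the window: #7 on Sep 6, 1988 (6×15 = 90 days in).
Nov 18, 1988 is 163 days after the start; 163 ÷ 15 = 10 remainder 13. Last occurrence in the window: #11 on Nov 5, 1988.
Occurrences #7 through #11: 5 in total.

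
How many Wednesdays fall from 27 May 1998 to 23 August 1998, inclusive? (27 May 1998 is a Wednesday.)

27 May 1998 is a Wednesday; the first Wednesday on or after it is 27 May 1998.
From 27 May 1998 to 23 August 1998: 4 + 30 + 31 + 23 = 88 days (rest of May, June, July, August).
88 ÷ 7 = 12 full weeks with remainder 4, so 12 more Wednesdays after the first → 13.

13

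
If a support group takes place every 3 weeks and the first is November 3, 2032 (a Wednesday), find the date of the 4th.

The 4th occurrence is 3 intervals after the first: 3 × 21 = 63 days after November 3, 2032.
November has 30 days — 27 days to the end of November leaves 36.
December has 31 days (5 left).
5 days into January → January 5, 2033.

January 5, 2033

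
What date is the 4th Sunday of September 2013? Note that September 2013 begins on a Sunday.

2013-09-22

September 2013 begins on a Sunday, so the first Sunday is September 1.
The 4th Sunday is 3 weeks later: 1 + 21 = 22.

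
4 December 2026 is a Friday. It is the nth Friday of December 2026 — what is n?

Day 4 falls in week ⌈4/7⌉ of the month.
Days 1–7 hold the 1st Friday, 8–14 the 2nd, 15–21 the 3rd, 22–28 the 4th, 29–31 the 5th.
4 is in the range for the 1st.

1st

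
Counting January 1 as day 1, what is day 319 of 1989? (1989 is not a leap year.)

November 15, 1989

January has 31 days (319 − 31 = 288 remain).
February has 28 days (288 − 28 = 260 remain).
March has 31 days (260 − 31 = 229 remain).
April has 30 days (229 − 30 = 199 remain).
May has 31 days (199 − 31 = 168 remain).
June has 30 days (168 − 30 = 138 remain).
July has 31 days (138 − 31 = 107 remain).
August has 31 days (107 − 31 = 76 remain).
September has 30 days (76 − 30 = 46 remain).
October has 31 days (46 − 31 = 15 remain).
15 into November → November 15.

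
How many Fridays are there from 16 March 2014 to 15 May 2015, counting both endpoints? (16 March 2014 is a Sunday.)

61

16 March 2014 is a Sunday; the first Friday on or after it is 21 March 2014 (5 days later).
From 21 March 2014 to 15 May 2015: 285 + 135 = 420 days (rest of 2014, to 15 May 2015 in 2015).
420 ÷ 7 = 60 full weeks with remainder 0, so 60 more Fridays after the first → 61.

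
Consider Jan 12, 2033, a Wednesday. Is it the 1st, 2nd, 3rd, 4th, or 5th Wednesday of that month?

Day 12 falls in week ⌈12/7⌉ of the month.
Days 1–7 hold the 1st Wednesday, 8–14 the 2nd, 15–21 the 3rd, 22–28 the 4th, 29–31 the 5th.
12 is in the range for the 2nd.

2nd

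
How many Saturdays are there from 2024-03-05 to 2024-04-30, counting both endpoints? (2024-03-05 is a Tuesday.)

8

2024-03-05 is a Tuesday; the first Saturday on or after it is 2024-03-09 (4 days later).
From 2024-03-09 to 2024-04-30: 22 + 30 = 52 days (rest of March, April).
52 ÷ 7 = 7 full weeks with remainder 3, so 7 more Saturdays after the first → 8.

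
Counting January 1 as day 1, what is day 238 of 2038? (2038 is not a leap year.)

August 26, 2038

January has 31 days (238 − 31 = 207 remain).
February has 28 days (207 − 28 = 179 remain).
March has 31 days (179 − 31 = 148 remain).
April has 30 days (148 − 30 = 118 remain).
May has 31 days (118 − 31 = 87 remain).
June has 30 days (87 − 30 = 57 remain).
July has 31 days (57 − 31 = 26 remain).
26 into August → August 26.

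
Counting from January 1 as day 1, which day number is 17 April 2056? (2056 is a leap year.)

108

Days in months before April: 31 + 29 + 31 = 91.
Plus 17 days into April → day 108.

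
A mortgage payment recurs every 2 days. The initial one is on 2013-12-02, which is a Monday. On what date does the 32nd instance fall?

2014-02-02

The 32nd occurrence is 31 intervals after the first: 31 × 2 = 62 days after 2013-12-02.
December has 31 days — 29 days to the end of December leaves 33.
January has 31 days (2 left).
2 days into February → 2014-02-02.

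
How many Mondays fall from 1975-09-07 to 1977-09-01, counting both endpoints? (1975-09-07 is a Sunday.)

104

1975-09-07 is a Sunday; the first Monday on or after it is 1975-09-08 (1 day later).
From 1975-09-08 to 1977-09-01: 114 + 366 + 244 = 724 days (rest of 1975, 1976, to 1977-09-01 in 1977).
724 ÷ 7 = 103 full weeks with remainder 3, so 103 more Mondays after the first → 104.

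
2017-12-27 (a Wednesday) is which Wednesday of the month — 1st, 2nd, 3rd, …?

4th

Day 27 falls in week ⌈27/7⌉ of the month.
Days 1–7 hold the 1st Wednesday, 8–14 the 2nd, 15–21 the 3rd, 22–28 the 4th, 29–31 the 5th.
27 is in the range for the 4th.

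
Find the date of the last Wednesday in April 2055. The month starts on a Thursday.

2055-04-28

April 2055 begins on a Thursday, so the first Wednesday is April 7 (6 days later).
April 2055 has 30 days. Adding weeks: 7, 14, 21, 28 — the last one ≤ 30 is the 28th.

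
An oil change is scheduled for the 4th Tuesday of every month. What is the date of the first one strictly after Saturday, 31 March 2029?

March 2029 starts on a Thursday; its first Tuesday is the 6th, so the 4th Tuesday is the 27th — 27 March 2029.
That is not after 31 March 2029, so look at April 2029.
April 2029 starts on a Sunday; its first Tuesday is the 3rd, so the 4th Tuesday is the 24th — 24 April 2029.

24 April 2029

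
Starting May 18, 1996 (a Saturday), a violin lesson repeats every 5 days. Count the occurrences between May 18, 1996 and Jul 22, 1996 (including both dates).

Occurrences land 5·i days after May 18, 1996 for i = 0, 1, 2, …
The window opens on the start date, so the first occurrence inside is #1 on May 18, 1996.
Jul 22, 1996 is 65 days after the start; 65 ÷ 5 = 13 remainder 0. Last occurrence in the window: #14 on Jul 22, 1996.
Occurrences #1 through #14: 14 in total.

14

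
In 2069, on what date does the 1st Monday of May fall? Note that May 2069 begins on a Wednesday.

May 2069 begins on a Wednesday, so the first Monday is May 6 (5 days later).

6 May 2069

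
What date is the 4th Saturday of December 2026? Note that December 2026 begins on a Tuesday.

December 2026 begins on a Tuesday, so the first Saturday is December 5 (4 days later).
The 4th Saturday is 3 weeks later: 5 + 21 = 26.

December 26, 2026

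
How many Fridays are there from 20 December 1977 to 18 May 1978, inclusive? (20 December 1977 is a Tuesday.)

20 December 1977 is a Tuesday; the first Friday on or after it is 23 December 1977 (3 days later).
From 23 December 1977 to 18 May 1978: 8 + 31 + 28 + 31 + 30 + 18 = 146 days (rest of December, January, February, March, April, May).
146 ÷ 7 = 20 full weeks with remainder 6, so 20 more Fridays after the first → 21.

21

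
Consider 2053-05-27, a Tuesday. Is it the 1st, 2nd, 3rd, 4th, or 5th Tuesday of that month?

4th

Day 27 falls in week ⌈27/7⌉ of the month.
Days 1–7 hold the 1st Tuesday, 8–14 the 2nd, 15–21 the 3rd, 22–28 the 4th, 29–31 the 5th.
27 is in the range for the 4th.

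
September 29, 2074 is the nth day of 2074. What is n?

272

Days in months before September: 31 + 28 + 31 + 30 + 31 + 30 + 31 + 31 = 243.
Plus 29 days into September → day 272.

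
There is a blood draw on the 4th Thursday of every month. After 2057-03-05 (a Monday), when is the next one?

March 2057 starts on a Thursday; its first Thursday is the 1st, so the 4th Thursday is the 22nd — 2057-03-22.
2057-03-22 is after 2057-03-05, so that is the next one.

2057-03-22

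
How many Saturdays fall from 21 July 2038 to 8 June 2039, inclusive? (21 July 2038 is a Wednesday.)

46

21 July 2038 is a Wednesday; the first Saturday on or after it is 24 July 2038 (3 days later).
From 24 July 2038 to 8 June 2039: 160 + 159 = 319 days (rest of 2038, to 8 June 2039 in 2039).
319 ÷ 7 = 45 full weeks with remainder 4, so 45 more Saturdays after the first → 46.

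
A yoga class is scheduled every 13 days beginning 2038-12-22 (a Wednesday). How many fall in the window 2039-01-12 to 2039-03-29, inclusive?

6

Occurrences land 13·i days after 2038-12-22 for i = 0, 1, 2, …
2039-01-12 is 21 days after the start; 21 ÷ 13 = 1 remainder 8; since the remainder is 8, round up to i = 2. First occurrence in the window: #3 on 2039-01-17 (2×13 = 26 days in).
2039-03-29 is 97 days after the start; 97 ÷ 13 = 7 remainder 6. Last occurrence in the window: #8 on 2039-03-23.
Occurrences #3 through #8: 6 in total.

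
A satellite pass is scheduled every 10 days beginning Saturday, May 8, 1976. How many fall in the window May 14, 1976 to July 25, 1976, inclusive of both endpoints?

7

Occurrences land 10·i days after May 8, 1976 for i = 0, 1, 2, …
May 14, 1976 is 6 days after the start; 6 ÷ 10 = 0 remainder 6; since the remainder is 6, round up to i = 1. First occurrence in the window: #2 on May 18, 1976 (1×10 = 10 days in).
July 25, 1976 is 78 days after the start; 78 ÷ 10 = 7 remainder 8. Last occurrence in the window: #8 on July 17, 1976.
Occurrences #2 through #8: 7 in total.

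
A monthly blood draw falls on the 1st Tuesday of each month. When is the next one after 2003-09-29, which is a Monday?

2003-10-07

September 2003 starts on a Monday, so its 1st Tuesday is 2003-09-02 (1 day in).
That is not after 2003-09-29, so look at October 2003.
October 2003 starts on a Wednesday, so its 1st Tuesday is 2003-10-07 (6 days in).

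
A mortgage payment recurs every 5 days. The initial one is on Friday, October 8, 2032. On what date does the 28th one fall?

February 20, 2033

The 28th occurrence is 27 intervals after the first: 27 × 5 = 135 days after October 8, 2032.
October has 31 days — 23 days to the end of October leaves 112.
November has 30 days (82 left).
December has 31 days (51 left).
January has 31 days (20 left).
20 days into February → February 20, 2033.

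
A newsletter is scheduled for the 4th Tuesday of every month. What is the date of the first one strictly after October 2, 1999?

October 26, 1999

October 1999 starts on a Friday; its first Tuesday is the 5th, so the 4th Tuesday is the 26th — October 26, 1999.
October 26, 1999 is after October 2, 1999, so that is the next one.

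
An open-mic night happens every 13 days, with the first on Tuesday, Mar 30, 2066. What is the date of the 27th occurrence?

The 27th occurrence is 26 intervals after the first: 26 × 13 = 338 days after Mar 30, 2066.
Mar has 31 days — 1 day to the end of Mar leaves 337.
Apr has 30 days (307 left).
May has 31 days (276 left).
Jun has 30 days (246 left).
Jul has 31 days (215 left).
Aug has 31 days (184 left).
Sep has 30 days (154 left).
Oct has 31 days (123 left).
Nov has 30 days (93 left).
Dec has 31 days (62 left).
Jan has 31 days (31 left).
Feb has 28 days (3 left).
3 days into Mar → Mar 3, 2067.

Mar 3, 2067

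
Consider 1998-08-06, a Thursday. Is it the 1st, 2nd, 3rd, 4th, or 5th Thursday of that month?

Day 6 falls in week ⌈6/7⌉ of the month.
Days 1–7 hold the 1st Thursday, 8–14 the 2nd, 15–21 the 3rd, 22–28 the 4th, 29–31 the 5th.
6 is in the range for the 1st.

1st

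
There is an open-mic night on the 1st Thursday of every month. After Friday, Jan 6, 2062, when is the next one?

Jan 2062 starts on a Sunday, so its 1st Thursday is Jan 5, 2062 (4 days in).
That is not after Jan 6, 2062, so look at Feb 2062.
Feb 2062 starts on a Wednesday, so its 1st Thursday is Feb 2, 2062 (1 day in).

Feb 2, 2062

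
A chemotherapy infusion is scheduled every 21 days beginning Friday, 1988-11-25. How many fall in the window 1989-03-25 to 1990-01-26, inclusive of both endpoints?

Occurrences land 21·i days after 1988-11-25 for i = 0, 1, 2, …
1989-03-25 is 120 days after the start; 120 ÷ 21 = 5 remainder 15; since the remainder is 15, round up to i = 6. First occurrence in the window: #7 on 1989-03-31 (6×21 = 126 days in).
1990-01-26 is 427 days after the start; 427 ÷ 21 = 20 remainder 7. Last occurrence in the window: #21 on 1990-01-19.
Occurrences #7 through #21: 15 in total.

15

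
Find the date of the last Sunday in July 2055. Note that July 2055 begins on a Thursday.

25 July 2055

July 2055 begins on a Thursday, so the first Sunday is July 4 (3 days later).
July 2055 has 31 days. Adding weeks: 4, 11, 18, 25 — the last one ≤ 31 is the 25th.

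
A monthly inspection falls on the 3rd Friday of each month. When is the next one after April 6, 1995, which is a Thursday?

April 1995 starts on a Saturday; its first Friday is the 7th, so the 3rd Friday is the 21st — April 21, 1995.
April 21, 1995 is after April 6, 1995, so that is the next one.

April 21, 1995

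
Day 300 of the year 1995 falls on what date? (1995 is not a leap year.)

January has 31 days (300 − 31 = 269 remain).
February has 28 days (269 − 28 = 241 remain).
March has 31 days (241 − 31 = 210 remain).
April has 30 days (210 − 30 = 180 remain).
May has 31 days (180 − 31 = 149 remain).
June has 30 days (149 − 30 = 119 remain).
July has 31 days (119 − 31 = 88 remain).
August has 31 days (88 − 31 = 57 remain).
September has 30 days (57 − 30 = 27 remain).
27 into October → October 27.

1995-10-27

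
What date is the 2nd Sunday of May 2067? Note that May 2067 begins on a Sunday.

May 8, 2067

May 2067 begins on a Sunday, so the first Sunday is May 1.
The 2nd Sunday is 1 weeks later: 1 + 7 = 8.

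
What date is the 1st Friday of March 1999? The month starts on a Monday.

March 1999 begins on a Monday, so the first Friday is March 5 (4 days later).

1999-03-05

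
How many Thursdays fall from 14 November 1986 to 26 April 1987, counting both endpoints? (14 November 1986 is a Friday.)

23

14 November 1986 is a Friday; the first Thursday on or after it is 20 November 1986 (6 days later).
From 20 November 1986 to 26 April 1987: 10 + 31 + 31 + 28 + 31 + 26 = 157 days (rest of November, December, January, February, March, April).
157 ÷ 7 = 22 full weeks with remainder 3, so 22 more Thursdays after the first → 23.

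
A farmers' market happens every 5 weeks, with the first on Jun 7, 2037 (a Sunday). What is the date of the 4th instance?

Sep 20, 2037

The 4th occurrence is 3 intervals after the first: 3 × 35 = 105 days after Jun 7, 2037.
Jun has 30 days — 23 days to the end of Jun leaves 82.
Jul has 31 days (51 left).
Aug has 31 days (20 left).
20 days into Sep → Sep 20, 2037.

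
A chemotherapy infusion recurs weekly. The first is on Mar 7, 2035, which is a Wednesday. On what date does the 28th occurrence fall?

Sep 12, 2035

The 28th occurrence is 27 intervals after the first: 27 × 7 = 189 days after Mar 7, 2035.
Mar has 31 days — 24 days to the end of Mar leaves 165.
Apr has 30 days (135 left).
May has 31 days (104 left).
Jun has 30 days (74 left).
Jul has 31 days (43 left).
Aug has 31 days (12 left).
12 days into Sep → Sep 12, 2035.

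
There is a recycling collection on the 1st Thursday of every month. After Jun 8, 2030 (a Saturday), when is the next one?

Jul 4, 2030

Jun 2030 starts on a Saturday, so its 1st Thursday is Jun 6, 2030 (5 days in).
That is not after Jun 8, 2030, so look at Jul 2030.
Jul 2030 starts on a Monday, so its 1st Thursday is Jul 4, 2030 (3 days in).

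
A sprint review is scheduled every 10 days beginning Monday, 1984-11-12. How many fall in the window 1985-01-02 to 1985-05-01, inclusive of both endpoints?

12

Occurrences land 10·i days after 1984-11-12 for i = 0, 1, 2, …
1985-01-02 is 51 days after the start; 51 ÷ 10 = 5 remainder 1; since the remainder is 1, round up to i = 6. First occurrence in the window: #7 on 1985-01-11 (6×10 = 60 days in).
1985-05-01 is 170 days after the start; 170 ÷ 10 = 17 remainder 0. Last occurrence in the window: #18 on 1985-05-01.
Occurrences #7 through #18: 12 in total.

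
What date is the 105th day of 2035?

Apr 15, 2035

Jan has 31 days (105 − 31 = 74 remain).
Feb has 28 days (74 − 28 = 46 remain).
Mar has 31 days (46 − 31 = 15 remain).
15 into Apr → Apr 15.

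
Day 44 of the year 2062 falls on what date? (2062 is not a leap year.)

January has 31 days (44 − 31 = 13 remain).
13 into February → February 13.

2062-02-13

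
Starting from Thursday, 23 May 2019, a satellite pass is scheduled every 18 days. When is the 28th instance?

The 28th occurrence is 27 intervals after the first: 27 × 18 = 486 days after 23 May 2019.
May has 31 days — 8 days to the end of May leaves 478.
From end of May to end of 2019 is 214 days (264 left).
January has 31 days (233 left).
February has 29 days (204 left).
March has 31 days (173 left).
April has 30 days (143 left).
May has 31 days (112 left).
June has 30 days (82 left).
July has 31 days (51 left).
August has 31 days (20 left).
20 days into September → 20 September 2020.

20 September 2020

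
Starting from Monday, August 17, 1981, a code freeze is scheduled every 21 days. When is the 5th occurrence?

The 5th occurrence is 4 intervals after the first: 4 × 21 = 84 days after August 17, 1981.
August has 31 days — 14 days to the end of August leaves 70.
September has 30 days (40 left).
October has 31 days (9 left).
9 days into November → November 9, 1981.

November 9, 1981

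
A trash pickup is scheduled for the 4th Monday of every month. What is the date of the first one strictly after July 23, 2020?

July 27, 2020

July 2020 starts on a Wednesday; its first Monday is the 6th, so the 4th Monday is the 27th — July 27, 2020.
July 27, 2020 is after July 23, 2020, so that is the next one.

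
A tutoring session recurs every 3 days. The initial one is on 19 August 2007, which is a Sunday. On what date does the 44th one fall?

The 44th occurrence is 43 intervals after the first: 43 × 3 = 129 days after 19 August 2007.
August has 31 days — 12 days to the end of August leaves 117.
September has 30 days (87 left).
October has 31 days (56 left).
November has 30 days (26 left).
26 days into December → 26 December 2007.

26 December 2007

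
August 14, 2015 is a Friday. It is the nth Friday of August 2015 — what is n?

2nd

Day 14 falls in week ⌈14/7⌉ of the month.
Days 1–7 hold the 1st Friday, 8–14 the 2nd, 15–21 the 3rd, 22–28 the 4th, 29–31 the 5th.
14 is in the range for the 2nd.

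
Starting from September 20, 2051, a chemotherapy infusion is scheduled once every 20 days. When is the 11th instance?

The 11th occurrence is 10 intervals after the first: 10 × 20 = 200 days after September 20, 2051.
September has 30 days — 10 days to the end of September leaves 190.
October has 31 days (159 left).
November has 30 days (129 left).
December has 31 days (98 left).
January has 31 days (67 left).
February has 29 days (38 left).
March has 31 days (7 left).
7 days into April → April 7, 2052.

April 7, 2052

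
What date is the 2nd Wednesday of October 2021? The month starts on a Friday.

13 October 2021

October 2021 begins on a Friday, so the first Wednesday is October 6 (5 days later).
The 2nd Wednesday is 1 weeks later: 6 + 7 = 13.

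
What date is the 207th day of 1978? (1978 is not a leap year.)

July 26, 1978

January has 31 days (207 − 31 = 176 remain).
February has 28 days (176 − 28 = 148 remain).
March has 31 days (148 − 31 = 117 remain).
April has 30 days (117 − 30 = 87 remain).
May has 31 days (87 − 31 = 56 remain).
June has 30 days (56 − 30 = 26 remain).
26 into July → July 26.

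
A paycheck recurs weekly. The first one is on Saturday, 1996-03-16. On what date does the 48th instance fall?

1997-02-08

The 48th occurrence is 47 intervals after the first: 47 × 7 = 329 days after 1996-03-16.
March has 31 days — 15 days to the end of March leaves 314.
April has 30 days (284 left).
May has 31 days (253 left).
June has 30 days (223 left).
July has 31 days (192 left).
August has 31 days (161 left).
September has 30 days (131 left).
October has 31 days (100 left).
November has 30 days (70 left).
December has 31 days (39 left).
January has 31 days (8 left).
8 days into February → 1997-02-08.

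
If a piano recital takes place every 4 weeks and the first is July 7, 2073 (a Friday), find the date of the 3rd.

The 3rd occurrence is 2 intervals after the first: 2 × 28 = 56 days after July 7, 2073.
July has 31 days — 24 days to the end of July leaves 32.
August has 31 days (1 left).
1 day into September → September 1, 2073.

September 1, 2073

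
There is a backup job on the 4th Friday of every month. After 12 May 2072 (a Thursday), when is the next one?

27 May 2072

May 2072 starts on a Sunday; its first Friday is the 6th, so the 4th Friday is the 27th — 27 May 2072.
27 May 2072 is after 12 May 2072, so that is the next one.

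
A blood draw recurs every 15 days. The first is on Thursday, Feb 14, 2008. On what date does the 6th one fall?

Apr 29, 2008

The 6th occurrence is 5 intervals after the first: 5 × 15 = 75 days after Feb 14, 2008.
Feb has 29 days — 15 days to the end of Feb leaves 60.
Mar has 31 days (29 left).
29 days into Apr → Apr 29, 2008.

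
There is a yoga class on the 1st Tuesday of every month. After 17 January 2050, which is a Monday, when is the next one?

1 February 2050

January 2050 starts on a Saturday, so its 1st Tuesday is 4 January 2050 (3 days in).
That is not after 17 January 2050, so look at February 2050.
February 2050 starts on a Tuesday, so its 1st Tuesday is 1 February 2050.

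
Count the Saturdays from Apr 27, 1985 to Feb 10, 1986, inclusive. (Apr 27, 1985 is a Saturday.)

42

Apr 27, 1985 is a Saturday; the first Saturday on or after it is Apr 27, 1985.
From Apr 27, 1985 to Feb 10, 1986: 3 + 31 + 30 + 31 + 31 + 30 + 31 + 30 + 31 + 31 + 10 = 289 days (rest of Apr, May, Jun, Jul, Aug, Sep, Oct, Nov, Dec, Jan, Feb).
289 ÷ 7 = 41 full weeks with remainder 2, so 41 more Saturdays after the first → 42.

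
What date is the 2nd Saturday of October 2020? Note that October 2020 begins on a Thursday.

October 10, 2020

October 2020 begins on a Thursday, so the first Saturday is October 3 (2 days later).
The 2nd Saturday is 1 weeks later: 3 + 7 = 10.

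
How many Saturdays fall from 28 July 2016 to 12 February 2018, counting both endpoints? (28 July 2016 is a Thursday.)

28 July 2016 is a Thursday; the first Saturday on or after it is 30 July 2016 (2 days later).
From 30 July 2016 to 12 February 2018: 154 + 365 + 43 = 562 days (rest of 2016, 2017, to 12 February 2018 in 2018).
562 ÷ 7 = 80 full weeks with remainder 2, so 80 more Saturdays after the first → 81.

81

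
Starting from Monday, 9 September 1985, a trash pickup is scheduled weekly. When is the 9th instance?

4 November 1985

The 9th occurrence is 8 intervals after the first: 8 × 7 = 56 days after 9 September 1985.
September has 30 days — 21 days to the end of September leaves 35.
October has 31 days (4 left).
4 days into November → 4 November 1985.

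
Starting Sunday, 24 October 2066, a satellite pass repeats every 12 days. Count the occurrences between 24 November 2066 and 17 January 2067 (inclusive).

5

Occurrences land 12·i days after 24 October 2066 for i = 0, 1, 2, …
24 November 2066 is 31 days after the start; 31 ÷ 12 = 2 remainder 7; since the remainder is 7, round up to i = 3. First occurrence in the window: #4 on 29 November 2066 (3×12 = 36 days in).
17 January 2067 is 85 days after the start; 85 ÷ 12 = 7 remainder 1. Last occurrence in the window: #8 on 16 January 2067.
Occurrences #4 through #8: 5 in total.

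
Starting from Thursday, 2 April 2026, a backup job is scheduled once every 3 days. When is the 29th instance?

25 June 2026

The 29th occurrence is 28 intervals after the first: 28 × 3 = 84 days after 2 April 2026.
April has 30 days — 28 days to the end of April leaves 56.
May has 31 days (25 left).
25 days into June → 25 June 2026.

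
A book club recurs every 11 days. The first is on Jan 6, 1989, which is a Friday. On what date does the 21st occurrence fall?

Aug 14, 1989

The 21st occurrence is 20 intervals after the first: 20 × 11 = 220 days after Jan 6, 1989.
Jan has 31 days — 25 days to the end of Jan leaves 195.
Feb has 28 days (167 left).
Mar has 31 days (136 left).
Apr has 30 days (106 left).
May has 31 days (75 left).
Jun has 30 days (45 left).
Jul has 31 days (14 left).
14 days into Aug → Aug 14, 1989.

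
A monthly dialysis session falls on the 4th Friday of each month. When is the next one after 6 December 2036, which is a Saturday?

December 2036 starts on a Monday; its first Friday is the 5th, so the 4th Friday is the 26th — 26 December 2036.
26 December 2036 is after 6 December 2036, so that is the next one.

26 December 2036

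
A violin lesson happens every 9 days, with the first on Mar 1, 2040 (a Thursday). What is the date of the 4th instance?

The 4th occurrence is 3 intervals after the first: 3 × 9 = 27 days after Mar 1, 2040.
27 days later is Mar 28, 2040.

Mar 28, 2040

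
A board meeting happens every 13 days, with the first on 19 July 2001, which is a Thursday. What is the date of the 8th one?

The 8th occurrence is 7 intervals after the first: 7 × 13 = 91 days after 19 July 2001.
July has 31 days — 12 days to the end of July leaves 79.
August has 31 days (48 left).
September has 30 days (18 left).
18 days into October → 18 October 2001.

18 October 2001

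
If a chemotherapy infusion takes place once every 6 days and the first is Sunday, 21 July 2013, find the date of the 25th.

12 December 2013

The 25th occurrence is 24 intervals after the first: 24 × 6 = 144 days after 21 July 2013.
July has 31 days — 10 days to the end of July leaves 134.
August has 31 days (103 left).
September has 30 days (73 left).
October has 31 days (42 left).
November has 30 days (12 left).
12 days into December → 12 December 2013.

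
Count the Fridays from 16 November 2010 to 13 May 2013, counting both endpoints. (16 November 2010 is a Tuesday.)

16 November 2010 is a Tuesday; the first Friday on or after it is 19 November 2010 (3 days later).
From 19 November 2010 to 13 May 2013: 42 + 365 + 366 + 133 = 906 days (rest of 2010, 2011, 2012, to 13 May 2013 in 2013).
906 ÷ 7 = 129 full weeks with remainder 3, so 129 more Fridays after the first → 130.

130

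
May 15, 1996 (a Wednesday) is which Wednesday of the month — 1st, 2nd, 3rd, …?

3rd

Day 15 falls in week ⌈15/7⌉ of the month.
Days 1–7 hold the 1st Wednesday, 8–14 the 2nd, 15–21 the 3rd, 22–28 the 4th, 29–31 the 5th.
15 is in the range for the 3rd.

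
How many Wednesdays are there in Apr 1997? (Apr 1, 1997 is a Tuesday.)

5

Apr 1, 1997 is a Tuesday; the first Wednesday on or after it is Apr 2, 1997 (1 day later).
From Apr 2, 1997 to Apr 30, 1997 is 30 − 2 = 28 days.
28 ÷ 7 = 4 full weeks with remainder 0, so 4 more Wednesdays after the first → 5.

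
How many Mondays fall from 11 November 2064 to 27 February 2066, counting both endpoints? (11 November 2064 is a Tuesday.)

67

11 November 2064 is a Tuesday; the first Monday on or after it is 17 November 2064 (6 days later).
From 17 November 2064 to 27 February 2066: 44 + 365 + 58 = 467 days (rest of 2064, 2065, to 27 February 2066 in 2066).
467 ÷ 7 = 66 full weeks with remainder 5, so 66 more Mondays after the first → 67.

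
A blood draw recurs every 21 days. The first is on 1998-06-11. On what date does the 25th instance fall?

The 25th occurrence is 24 intervals after the first: 24 × 21 = 504 days after 1998-06-11.
June has 30 days — 19 days to the end of June leaves 485.
From end of June to end of 1998 is 184 days (301 left).
January has 31 days (270 left).
February has 28 days (242 left).
March has 31 days (211 left).
April has 30 days (181 left).
May has 31 days (150 left).
June has 30 days (120 left).
July has 31 days (89 left).
August has 31 days (58 left).
September has 30 days (28 left).
28 days into October → 1999-10-28.

1999-10-28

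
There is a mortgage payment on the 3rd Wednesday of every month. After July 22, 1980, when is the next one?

August 20, 1980

July 1980 starts on a Tuesday; its first Wednesday is the 2nd, so the 3rd Wednesday is the 16th — July 16, 1980.
That is not after July 22, 1980, so look at August 1980.
August 1980 starts on a Friday; its first Wednesday is the 6th, so the 3rd Wednesday is the 20th — August 20, 1980.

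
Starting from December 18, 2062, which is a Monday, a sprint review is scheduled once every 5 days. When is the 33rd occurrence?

May 27, 2063

The 33rd occurrence is 32 intervals after the first: 32 × 5 = 160 days after December 18, 2062.
December has 31 days — 13 days to the end of December leaves 147.
January has 31 days (116 left).
February has 28 days (88 left).
March has 31 days (57 left).
April has 30 days (27 left).
27 days into May → May 27, 2063.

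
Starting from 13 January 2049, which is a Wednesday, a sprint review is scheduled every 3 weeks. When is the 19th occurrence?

The 19th occurrence is 18 intervals after the first: 18 × 21 = 378 days after 13 January 2049.
January has 31 days — 18 days to the end of January leaves 360.
February has 28 days (332 left).
March has 31 days (301 left).
April has 30 days (271 left).
May has 31 days (240 left).
June has 30 days (210 left).
July has 31 days (179 left).
August has 31 days (148 left).
September has 30 days (118 left).
October has 31 days (87 left).
November has 30 days (57 left).
December has 31 days (26 left).
26 days into January → 26 January 2050.

26 January 2050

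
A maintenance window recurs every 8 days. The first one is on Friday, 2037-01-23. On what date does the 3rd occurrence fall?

2037-02-08

The 3rd occurrence is 2 intervals after the first: 2 × 8 = 16 days after 2037-01-23.
January has 31 days — 8 days to the end of January leaves 8.
8 days into February → 2037-02-08.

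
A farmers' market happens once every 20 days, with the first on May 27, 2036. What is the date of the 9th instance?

The 9th occurrence is 8 intervals after the first: 8 × 20 = 160 days after May 27, 2036.
May has 31 days — 4 days to the end of May leaves 156.
June has 30 days (126 left).
July has 31 days (95 left).
August has 31 days (64 left).
September has 30 days (34 left).
October has 31 days (3 left).
3 days into November → November 3, 2036.

November 3, 2036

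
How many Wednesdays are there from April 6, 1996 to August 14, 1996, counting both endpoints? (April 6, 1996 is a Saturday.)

April 6, 1996 is a Saturday; the first Wednesday on or after it is April 10, 1996 (4 days later).
From April 10, 1996 to August 14, 1996: 20 + 31 + 30 + 31 + 14 = 126 days (rest of April, May, June, July, August).
126 ÷ 7 = 18 full weeks with remainder 0, so 18 more Wednesdays after the first → 19.

19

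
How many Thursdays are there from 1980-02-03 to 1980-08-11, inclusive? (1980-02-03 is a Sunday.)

1980-02-03 is a Sunday; the first Thursday on or after it is 1980-02-07 (4 days later).
From 1980-02-07 to 1980-08-11: 22 + 31 + 30 + 31 + 30 + 31 + 11 = 186 days (rest of February, March, April, May, June, July, August).
186 ÷ 7 = 26 full weeks with remainder 4, so 26 more Thursdays after the first → 27.

27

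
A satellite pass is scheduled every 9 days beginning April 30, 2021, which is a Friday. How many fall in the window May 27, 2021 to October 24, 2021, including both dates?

Occurrences land 9·i days after April 30, 2021 for i = 0, 1, 2, …
May 27, 2021 is 27 days after the start; 27 ÷ 9 = 3 remainder 0. First occurrence in the window: #4 on May 27, 2021 (3×9 = 27 days in).
October 24, 2021 is 177 days after the start; 177 ÷ 9 = 19 remainder 6. Last occurrence in the window: #20 on October 18, 2021.
Occurrences #4 through #20: 17 in total.

17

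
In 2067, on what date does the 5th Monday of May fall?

May 30, 2067

The first Monday of May 2067 is May 2.
The 5th Monday is 4 weeks later: 2 + 28 = 30.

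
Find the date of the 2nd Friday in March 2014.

14 March 2014

March 2014 begins on a Saturday, so the first Friday is March 7 (6 days later).
The 2nd Friday is 1 weeks later: 7 + 7 = 14.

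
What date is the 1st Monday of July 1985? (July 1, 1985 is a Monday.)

July 1, 1985

July 1985 begins on a Monday, so the first Monday is July 1.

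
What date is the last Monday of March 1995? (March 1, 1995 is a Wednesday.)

1995-03-27

March 1995 begins on a Wednesday, so the first Monday is March 6 (5 days later).
March 1995 has 31 days. Adding weeks: 6, 13, 20, 27 — the last one ≤ 31 is the 27th.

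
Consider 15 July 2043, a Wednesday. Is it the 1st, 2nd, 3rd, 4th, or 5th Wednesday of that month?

Day 15 falls in week ⌈15/7⌉ of the month.
Days 1–7 hold the 1st Wednesday, 8–14 the 2nd, 15–21 the 3rd, 22–28 the 4th, 29–31 the 5th.
15 is in the range for the 3rd.

3rd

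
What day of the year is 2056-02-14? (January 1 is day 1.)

45

Days in months before February: 31 = 31.
Plus 14 days into February → day 45.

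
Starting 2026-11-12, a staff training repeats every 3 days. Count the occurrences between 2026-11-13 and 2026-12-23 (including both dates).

13

Occurrences land 3·i days after 2026-11-12 for i = 0, 1, 2, …
2026-11-13 is 1 day after the start; 1 ÷ 3 = 0 remainder 1; since the remainder is 1, round up to i = 1. First occurrence in the window: #2 on 2026-11-15 (1×3 = 3 days in).
2026-12-23 is 41 days after the start; 41 ÷ 3 = 13 remainder 2. Last occurrence in the window: #14 on 2026-12-21.
Occurrences #2 through #14: 13 in total.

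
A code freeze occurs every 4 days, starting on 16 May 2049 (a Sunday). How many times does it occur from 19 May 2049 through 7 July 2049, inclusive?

Occurrences land 4·i days after 16 May 2049 for i = 0, 1, 2, …
19 May 2049 is 3 days after the start; 3 ÷ 4 = 0 remainder 3; since the remainder is 3, round up to i = 1. First occurrence in the window: #2 on 20 May 2049 (1×4 = 4 days in).
7 July 2049 is 52 days after the start; 52 ÷ 4 = 13 remainder 0. Last occurrence in the window: #14 on 7 July 2049.
Occurrences #2 through #14: 13 in total.

13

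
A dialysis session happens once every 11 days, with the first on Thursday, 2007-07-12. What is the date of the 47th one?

2008-11-29

The 47th occurrence is 46 intervals after the first: 46 × 11 = 506 days after 2007-07-12.
July has 31 days — 19 days to the end of July leaves 487.
From end of July to end of 2007 is 153 days (334 left).
January has 31 days (303 left).
February has 29 days (274 left).
March has 31 days (243 left).
April has 30 days (213 left).
May has 31 days (182 left).
June has 30 days (152 left).
July has 31 days (121 left).
August has 31 days (90 left).
September has 30 days (60 left).
October has 31 days (29 left).
29 days into November → 2008-11-29.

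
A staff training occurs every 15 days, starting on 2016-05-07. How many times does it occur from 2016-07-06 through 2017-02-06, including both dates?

Occurrences land 15·i days after 2016-05-07 for i = 0, 1, 2, …
2016-07-06 is 60 days after the start; 60 ÷ 15 = 4 remainder 0. First occurrence in the window: #5 on 2016-07-06 (4×15 = 60 days in).
2017-02-06 is 275 days after the start; 275 ÷ 15 = 18 remainder 5. Last occurrence in the window: #19 on 2017-02-01.
Occurrences #5 through #19: 15 in total.

15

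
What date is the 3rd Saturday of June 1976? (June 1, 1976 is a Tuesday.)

June 19, 1976

June 1976 begins on a Tuesday, so the first Saturday is June 5 (4 days later).
The 3rd Saturday is 2 weeks later: 5 + 14 = 19.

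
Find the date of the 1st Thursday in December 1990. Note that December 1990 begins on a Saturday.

December 1990 begins on a Saturday, so the first Thursday is December 6 (5 days later).

December 6, 1990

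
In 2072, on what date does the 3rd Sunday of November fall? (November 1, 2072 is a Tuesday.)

20 November 2072

November 2072 begins on a Tuesday, so the first Sunday is November 6 (5 days later).
The 3rd Sunday is 2 weeks later: 6 + 14 = 20.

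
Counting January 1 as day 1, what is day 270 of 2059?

Jan has 31 days (270 − 31 = 239 remain).
Feb has 28 days (239 − 28 = 211 remain).
Mar has 31 days (211 − 31 = 180 remain).
Apr has 30 days (180 − 30 = 150 remain).
May has 31 days (150 − 31 = 119 remain).
Jun has 30 days (119 − 30 = 89 remain).
Jul has 31 days (89 − 31 = 58 remain).
Aug has 31 days (58 − 31 = 27 remain).
27 into Sep → Sep 27.

Sep 27, 2059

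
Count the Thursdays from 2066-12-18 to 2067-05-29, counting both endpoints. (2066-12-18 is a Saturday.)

2066-12-18 is a Saturday; the first Thursday on or after it is 2066-12-23 (5 days later).
From 2066-12-23 to 2067-05-29: 8 + 31 + 28 + 31 + 30 + 29 = 157 days (rest of December, January, February, March, April, May).
157 ÷ 7 = 22 full weeks with remainder 3, so 22 more Thursdays after the first → 23.

23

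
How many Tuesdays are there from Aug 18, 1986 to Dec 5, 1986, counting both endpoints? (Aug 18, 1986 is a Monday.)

16

Aug 18, 1986 is a Monday; the first Tuesday on or after it is Aug 19, 1986 (1 day later).
From Aug 19, 1986 to Dec 5, 1986: 12 + 30 + 31 + 30 + 5 = 108 days (rest of Aug, Sep, Oct, Nov, Dec).
108 ÷ 7 = 15 full weeks with remainder 3, so 15 more Tuesdays after the first → 16.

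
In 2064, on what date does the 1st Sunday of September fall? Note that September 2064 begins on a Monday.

September 7, 2064

September 2064 begins on a Monday, so the first Sunday is September 7 (6 days later).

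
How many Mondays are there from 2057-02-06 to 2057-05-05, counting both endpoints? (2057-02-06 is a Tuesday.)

12

2057-02-06 is a Tuesday; the first Monday on or after it is 2057-02-12 (6 days later).
From 2057-02-12 to 2057-05-05: 16 + 31 + 30 + 5 = 82 days (rest of February, March, April, May).
82 ÷ 7 = 11 full weeks with remainder 5, so 11 more Mondays after the first → 12.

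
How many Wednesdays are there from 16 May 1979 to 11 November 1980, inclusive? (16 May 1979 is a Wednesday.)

16 May 1979 is a Wednesday; the first Wednesday on or after it is 16 May 1979.
From 16 May 1979 to 11 November 1980: 229 + 316 = 545 days (rest of 1979, to 11 November 1980 in 1980).
545 ÷ 7 = 77 full weeks with remainder 6, so 77 more Wednesdays after the first → 78.

78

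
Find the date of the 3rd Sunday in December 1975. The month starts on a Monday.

December 21, 1975

December 1975 begins on a Monday, so the first Sunday is December 7 (6 days later).
The 3rd Sunday is 2 weeks later: 7 + 14 = 21.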